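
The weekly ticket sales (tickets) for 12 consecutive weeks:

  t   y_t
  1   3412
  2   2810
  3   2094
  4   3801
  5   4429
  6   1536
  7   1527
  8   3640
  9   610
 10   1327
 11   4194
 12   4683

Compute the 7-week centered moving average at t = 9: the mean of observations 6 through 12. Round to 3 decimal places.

Sum of periods 6–12: 1536 + 1527 + 3640 + 610 + 1327 + 4194 + 4683 = 17517
Divide by 7: 17517 / 7 = 2502.429

2502.429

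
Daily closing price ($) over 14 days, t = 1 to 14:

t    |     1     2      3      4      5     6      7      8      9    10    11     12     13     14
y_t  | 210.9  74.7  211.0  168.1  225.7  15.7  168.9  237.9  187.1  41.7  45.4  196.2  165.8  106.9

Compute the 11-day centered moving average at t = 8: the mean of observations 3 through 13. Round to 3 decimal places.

Sum of periods 3–13: 211.0 + 168.1 + 225.7 + 15.7 + 168.9 + 237.9 + 187.1 + 41.7 + 45.4 + 196.2 + 165.8 = 1663.5
Divide by 11: 1663.5 / 11 = 151.227

151.227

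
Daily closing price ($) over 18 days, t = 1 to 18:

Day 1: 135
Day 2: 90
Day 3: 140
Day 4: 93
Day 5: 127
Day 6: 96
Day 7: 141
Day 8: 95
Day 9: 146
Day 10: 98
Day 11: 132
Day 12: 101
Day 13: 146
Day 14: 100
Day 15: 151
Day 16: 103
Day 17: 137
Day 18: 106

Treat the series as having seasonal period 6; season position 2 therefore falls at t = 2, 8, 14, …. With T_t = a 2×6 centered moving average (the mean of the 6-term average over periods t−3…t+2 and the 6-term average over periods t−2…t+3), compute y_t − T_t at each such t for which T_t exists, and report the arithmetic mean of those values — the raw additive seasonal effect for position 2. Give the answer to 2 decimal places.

-22.58

Season position 2 occurs at t = 8, 14 (where T_t is defined).
t=8: T_8 = 117.5833; y_8 − T_8 = 95 − 117.5833 = -22.5833
t=14: T_14 = 122.5833; y_14 − T_14 = 100 − 122.5833 = -22.5833
Mean deviation: (-22.5833 + -22.5833) / 2 = -22.58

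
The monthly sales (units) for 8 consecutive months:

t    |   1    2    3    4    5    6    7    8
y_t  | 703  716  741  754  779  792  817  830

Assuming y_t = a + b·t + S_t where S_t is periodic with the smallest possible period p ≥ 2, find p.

First differences y_{t+1} − y_t: 13, 25, 13, 25, 13, 25, …
The difference pattern repeats every 2 terms and not for any smaller step, so p = 2.

2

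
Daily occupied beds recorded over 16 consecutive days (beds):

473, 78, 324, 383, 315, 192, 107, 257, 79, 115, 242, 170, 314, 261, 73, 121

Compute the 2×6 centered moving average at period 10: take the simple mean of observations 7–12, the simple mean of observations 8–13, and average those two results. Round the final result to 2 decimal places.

178.92

Sum over 7–12: 107 + 257 + 79 + 115 + 242 + 170 = 970
Sum over 8–13: 257 + 79 + 115 + 242 + 170 + 314 = 1177
CMA at t=10 = (970 + 1177) / (2·6) = 2147 / 12 = 178.92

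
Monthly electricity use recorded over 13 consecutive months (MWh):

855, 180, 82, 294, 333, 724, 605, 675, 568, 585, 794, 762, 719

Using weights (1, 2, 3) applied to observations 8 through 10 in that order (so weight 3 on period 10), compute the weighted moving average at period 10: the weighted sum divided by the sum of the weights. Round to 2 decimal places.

594.33

Weighted sum: 1·675 + 2·568 + 3·585 = 675 + 1136 + 1755 = 3566
Weight total: 1 + 2 + 3 = 6
WMA = 3566 / 6 = 594.33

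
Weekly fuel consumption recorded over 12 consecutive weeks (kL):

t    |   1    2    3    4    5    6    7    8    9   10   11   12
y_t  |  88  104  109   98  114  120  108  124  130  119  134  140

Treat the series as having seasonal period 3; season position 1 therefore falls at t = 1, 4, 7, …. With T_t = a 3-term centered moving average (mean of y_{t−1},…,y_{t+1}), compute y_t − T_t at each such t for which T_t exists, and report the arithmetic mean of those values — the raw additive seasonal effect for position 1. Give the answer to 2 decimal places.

Season position 1 occurs at t = 4, 7, 10 (where T_t is defined).
t=4: T_4 = 107.0000; y_4 − T_4 = 98 − 107.0000 = -9.0000
t=7: T_7 = 117.3333; y_7 − T_7 = 108 − 117.3333 = -9.3333
t=10: T_10 = 127.6667; y_10 − T_10 = 119 − 127.6667 = -8.6667
Mean deviation: (-9.0000 + -9.3333 + -8.6667) / 3 = -9.00

-9.00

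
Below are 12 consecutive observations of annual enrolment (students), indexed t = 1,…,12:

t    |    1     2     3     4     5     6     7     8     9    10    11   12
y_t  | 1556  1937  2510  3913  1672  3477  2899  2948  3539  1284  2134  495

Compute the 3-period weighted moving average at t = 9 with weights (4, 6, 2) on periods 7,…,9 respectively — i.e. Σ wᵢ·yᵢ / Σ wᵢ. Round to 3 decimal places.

Weighted sum: 4·2899 + 6·2948 + 2·3539 = 11596 + 17688 + 7078 = 36362
Weight total: 4 + 6 + 2 = 12
WMA = 36362 / 12 = 3030.167

3030.167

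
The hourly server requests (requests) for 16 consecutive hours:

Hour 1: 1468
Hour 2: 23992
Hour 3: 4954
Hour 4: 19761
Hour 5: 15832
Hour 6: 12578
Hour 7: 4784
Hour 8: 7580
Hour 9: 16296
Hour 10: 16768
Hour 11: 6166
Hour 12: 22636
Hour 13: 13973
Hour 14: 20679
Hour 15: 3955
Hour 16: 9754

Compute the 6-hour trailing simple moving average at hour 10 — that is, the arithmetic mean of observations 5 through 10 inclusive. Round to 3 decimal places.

Sum of periods 5–10: 15832 + 12578 + 4784 + 7580 + 16296 + 16768 = 73838
Divide by 6: 73838 / 6 = 12306.333

12306.333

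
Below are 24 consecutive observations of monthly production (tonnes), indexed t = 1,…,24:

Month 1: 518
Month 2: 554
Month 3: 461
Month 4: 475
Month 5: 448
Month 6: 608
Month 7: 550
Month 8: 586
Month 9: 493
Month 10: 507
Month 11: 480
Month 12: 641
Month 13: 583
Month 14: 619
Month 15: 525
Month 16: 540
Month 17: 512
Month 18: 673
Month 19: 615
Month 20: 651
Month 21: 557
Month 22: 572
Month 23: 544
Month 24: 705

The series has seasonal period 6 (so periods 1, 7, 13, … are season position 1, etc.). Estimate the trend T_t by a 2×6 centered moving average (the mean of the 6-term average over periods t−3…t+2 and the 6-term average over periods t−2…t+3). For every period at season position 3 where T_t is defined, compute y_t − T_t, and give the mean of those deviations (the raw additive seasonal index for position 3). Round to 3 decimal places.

Season position 3 occurs at t = 9, 15, 21 (where T_t is defined).
t=9: T_9 = 540.08333; y_9 − T_9 = 493 − 540.08333 = -47.08333
t=15: T_15 = 572.66667; y_15 − T_15 = 525 − 572.66667 = -47.66667
t=21: T_21 = 604.66667; y_21 − T_21 = 557 − 604.66667 = -47.66667
Mean deviation: (-47.08333 + -47.66667 + -47.66667) / 3 = -47.472

-47.472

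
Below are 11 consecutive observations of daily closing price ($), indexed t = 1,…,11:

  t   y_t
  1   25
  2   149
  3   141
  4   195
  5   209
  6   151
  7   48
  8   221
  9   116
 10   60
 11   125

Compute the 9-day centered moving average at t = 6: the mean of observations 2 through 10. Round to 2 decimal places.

143.33

Sum of periods 2–10: 149 + 141 + 195 + 209 + 151 + 48 + 221 + 116 + 60 = 1290
Divide by 9: 1290 / 9 = 143.33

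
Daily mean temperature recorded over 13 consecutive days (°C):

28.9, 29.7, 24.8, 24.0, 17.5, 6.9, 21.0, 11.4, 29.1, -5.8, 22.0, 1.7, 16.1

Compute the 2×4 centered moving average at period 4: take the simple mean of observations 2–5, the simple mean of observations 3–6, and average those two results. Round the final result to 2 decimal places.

Sum over 2–5: 29.7 + 24.8 + 24.0 + 17.5 = 96.0
Sum over 3–6: 24.8 + 24.0 + 17.5 + 6.9 = 73.2
CMA at t=4 = (96.0 + 73.2) / (2·4) = 169.2 / 8 = 21.15

21.15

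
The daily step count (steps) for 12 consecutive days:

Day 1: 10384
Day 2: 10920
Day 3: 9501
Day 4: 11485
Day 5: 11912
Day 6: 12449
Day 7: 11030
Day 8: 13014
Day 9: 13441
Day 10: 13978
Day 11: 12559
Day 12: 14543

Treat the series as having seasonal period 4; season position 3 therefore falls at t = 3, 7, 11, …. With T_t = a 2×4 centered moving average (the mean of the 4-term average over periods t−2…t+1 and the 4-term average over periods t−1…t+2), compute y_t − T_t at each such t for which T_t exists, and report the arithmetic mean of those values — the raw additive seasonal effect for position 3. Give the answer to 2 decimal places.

Season position 3 occurs at t = 3, 7 (where T_t is defined).
t=3: T_3 = 10763.5000; y_3 − T_3 = 9501 − 10763.5000 = -1262.5000
t=7: T_7 = 12292.3750; y_7 − T_7 = 11030 − 12292.3750 = -1262.3750
Mean deviation: (-1262.5000 + -1262.3750) / 2 = -1262.44

-1262.44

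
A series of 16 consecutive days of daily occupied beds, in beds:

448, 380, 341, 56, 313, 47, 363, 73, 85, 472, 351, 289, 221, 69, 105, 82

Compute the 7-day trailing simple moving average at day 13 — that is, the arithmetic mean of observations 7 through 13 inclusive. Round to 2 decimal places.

Sum of periods 7–13: 363 + 73 + 85 + 472 + 351 + 289 + 221 = 1854
Divide by 7: 1854 / 7 = 264.86

264.86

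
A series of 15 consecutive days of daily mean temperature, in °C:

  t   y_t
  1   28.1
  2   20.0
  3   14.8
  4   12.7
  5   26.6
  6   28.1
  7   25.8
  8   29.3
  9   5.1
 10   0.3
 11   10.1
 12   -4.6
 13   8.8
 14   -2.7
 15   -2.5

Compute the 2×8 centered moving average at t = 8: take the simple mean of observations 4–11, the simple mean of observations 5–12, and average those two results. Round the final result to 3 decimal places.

16.169

Sum over 4–11: 12.7 + 26.6 + 28.1 + 25.8 + 29.3 + 5.1 + 0.3 + 10.1 = 138.0
Sum over 5–12: 26.6 + 28.1 + 25.8 + 29.3 + 5.1 + 0.3 + 10.1 + (-4.6) = 120.7
CMA at t=8 = (138.0 + 120.7) / (2·8) = 258.7 / 16 = 16.169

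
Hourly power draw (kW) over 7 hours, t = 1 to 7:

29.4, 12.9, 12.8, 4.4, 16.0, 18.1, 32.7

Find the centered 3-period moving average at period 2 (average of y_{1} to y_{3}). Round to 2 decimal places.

Sum of periods 1–3: 29.4 + 12.9 + 12.8 = 55.1
Divide by 3: 55.1 / 3 = 18.37

18.37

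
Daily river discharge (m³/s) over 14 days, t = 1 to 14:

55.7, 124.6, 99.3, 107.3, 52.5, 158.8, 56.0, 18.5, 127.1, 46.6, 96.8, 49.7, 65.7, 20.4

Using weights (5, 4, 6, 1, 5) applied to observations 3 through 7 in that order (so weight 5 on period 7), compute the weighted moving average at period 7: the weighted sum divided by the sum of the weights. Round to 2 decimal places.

79.98

Weighted sum: 5·99.3 + 4·107.3 + 6·52.5 + 1·158.8 + 5·56.0 = 496.5 + 429.2 + 315.0 + 158.8 + 280.0 = 1679.5
Weight total: 5 + 4 + 6 + 1 + 5 = 21
WMA = 1679.5 / 21 = 79.98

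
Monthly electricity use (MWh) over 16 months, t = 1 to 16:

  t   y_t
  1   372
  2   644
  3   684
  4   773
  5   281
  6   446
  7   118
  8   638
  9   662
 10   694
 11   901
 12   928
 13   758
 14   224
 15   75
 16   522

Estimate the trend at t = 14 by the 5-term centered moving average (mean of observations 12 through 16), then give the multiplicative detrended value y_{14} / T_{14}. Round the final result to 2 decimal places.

0.45

Trend T_14 = (928 + 758 + 224 + 75 + 522) / 5 = 2507/5 = 501.4000
Ratio to trend: 224 / 501.4000 = 0.45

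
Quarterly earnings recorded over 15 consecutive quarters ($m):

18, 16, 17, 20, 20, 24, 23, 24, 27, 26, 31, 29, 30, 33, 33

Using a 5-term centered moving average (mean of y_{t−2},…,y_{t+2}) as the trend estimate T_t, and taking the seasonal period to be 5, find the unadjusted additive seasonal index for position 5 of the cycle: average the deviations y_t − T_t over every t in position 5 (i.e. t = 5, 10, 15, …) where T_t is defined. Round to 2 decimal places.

-1.10

Season position 5 occurs at t = 5, 10 (where T_t is defined).
t=5: T_5 = 20.8000; y_5 − T_5 = 20 − 20.8000 = -0.8000
t=10: T_10 = 27.4000; y_10 − T_10 = 26 − 27.4000 = -1.4000
Mean deviation: (-0.8000 + -1.4000) / 2 = -1.10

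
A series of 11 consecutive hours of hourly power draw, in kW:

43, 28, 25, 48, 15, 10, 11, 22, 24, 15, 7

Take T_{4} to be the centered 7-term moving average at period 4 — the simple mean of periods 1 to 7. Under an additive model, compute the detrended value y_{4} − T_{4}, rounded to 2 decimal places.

Trend T_4 = (43 + 28 + 25 + 48 + 15 + 10 + 11) / 7 = 180/7 = 25.7143
Detrended value: 48 − 25.7143 = 22.29

22.29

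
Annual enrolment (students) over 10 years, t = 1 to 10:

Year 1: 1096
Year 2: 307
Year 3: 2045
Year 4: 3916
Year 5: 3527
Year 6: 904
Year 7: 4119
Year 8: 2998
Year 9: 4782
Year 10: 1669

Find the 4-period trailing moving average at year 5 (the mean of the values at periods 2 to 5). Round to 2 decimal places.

Sum of periods 2–5: 307 + 2045 + 3916 + 3527 = 9795
Divide by 4: 9795 / 4 = 2448.75

2448.75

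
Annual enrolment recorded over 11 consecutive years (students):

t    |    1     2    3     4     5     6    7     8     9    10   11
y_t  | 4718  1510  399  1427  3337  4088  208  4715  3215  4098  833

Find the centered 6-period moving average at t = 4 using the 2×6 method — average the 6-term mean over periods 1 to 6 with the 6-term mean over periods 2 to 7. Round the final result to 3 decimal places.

Sum over 1–6: 4718 + 1510 + 399 + 1427 + 3337 + 4088 = 15479
Sum over 2–7: 1510 + 399 + 1427 + 3337 + 4088 + 208 = 10969
CMA at t=4 = (15479 + 10969) / (2·6) = 26448 / 12 = 2204.000

2204.000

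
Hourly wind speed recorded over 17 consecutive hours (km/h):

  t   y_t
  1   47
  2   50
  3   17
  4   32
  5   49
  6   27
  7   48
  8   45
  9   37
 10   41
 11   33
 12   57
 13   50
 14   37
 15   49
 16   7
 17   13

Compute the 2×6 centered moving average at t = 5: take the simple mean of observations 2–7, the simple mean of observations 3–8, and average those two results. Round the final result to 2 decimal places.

Sum over 2–7: 50 + 17 + 32 + 49 + 27 + 48 = 223
Sum over 3–8: 17 + 32 + 49 + 27 + 48 + 45 = 218
CMA at t=5 = (223 + 218) / (2·6) = 441 / 12 = 36.75

36.75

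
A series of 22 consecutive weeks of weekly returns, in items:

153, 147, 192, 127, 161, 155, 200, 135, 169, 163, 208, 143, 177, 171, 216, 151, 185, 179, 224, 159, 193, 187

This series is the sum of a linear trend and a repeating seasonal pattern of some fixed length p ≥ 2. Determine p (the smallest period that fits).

4

First differences y_{t+1} − y_t: -6, 45, -65, 34, -6, 45, -65, 34, -6, 45, …
The difference pattern repeats every 4 terms and not for any smaller step, so p = 4.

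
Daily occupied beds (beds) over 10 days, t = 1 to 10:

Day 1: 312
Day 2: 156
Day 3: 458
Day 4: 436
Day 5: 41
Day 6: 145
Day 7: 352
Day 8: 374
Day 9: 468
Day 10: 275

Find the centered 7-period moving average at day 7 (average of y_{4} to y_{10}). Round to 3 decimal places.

298.714

Sum of periods 4–10: 436 + 41 + 145 + 352 + 374 + 468 + 275 = 2091
Divide by 7: 2091 / 7 = 298.714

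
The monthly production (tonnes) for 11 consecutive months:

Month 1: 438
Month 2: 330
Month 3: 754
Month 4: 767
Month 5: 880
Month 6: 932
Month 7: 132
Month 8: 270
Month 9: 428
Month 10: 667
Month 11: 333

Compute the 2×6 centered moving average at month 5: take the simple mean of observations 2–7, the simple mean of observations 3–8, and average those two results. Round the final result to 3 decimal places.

627.500

Sum over 2–7: 330 + 754 + 767 + 880 + 932 + 132 = 3795
Sum over 3–8: 754 + 767 + 880 + 932 + 132 + 270 = 3735
CMA at t=5 = (3795 + 3735) / (2·6) = 7530 / 12 = 627.500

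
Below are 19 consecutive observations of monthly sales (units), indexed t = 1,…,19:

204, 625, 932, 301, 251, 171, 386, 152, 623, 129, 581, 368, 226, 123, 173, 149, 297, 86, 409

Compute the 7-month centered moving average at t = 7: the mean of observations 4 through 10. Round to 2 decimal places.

Sum of periods 4–10: 301 + 251 + 171 + 386 + 152 + 623 + 129 = 2013
Divide by 7: 2013 / 7 = 287.57

287.57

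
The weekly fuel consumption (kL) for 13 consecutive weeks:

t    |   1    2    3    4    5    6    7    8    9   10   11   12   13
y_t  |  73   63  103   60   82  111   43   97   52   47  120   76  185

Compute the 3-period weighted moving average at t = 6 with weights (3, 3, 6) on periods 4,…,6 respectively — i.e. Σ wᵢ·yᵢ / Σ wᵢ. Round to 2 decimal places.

91.00

Weighted sum: 3·60 + 3·82 + 6·111 = 180 + 246 + 666 = 1092
Weight total: 3 + 3 + 6 = 12
WMA = 1092 / 12 = 91.00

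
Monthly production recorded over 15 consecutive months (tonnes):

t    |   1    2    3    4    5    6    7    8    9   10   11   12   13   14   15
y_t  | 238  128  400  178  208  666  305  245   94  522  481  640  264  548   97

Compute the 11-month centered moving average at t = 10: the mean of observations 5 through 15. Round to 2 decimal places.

Sum of periods 5–15: 208 + 666 + 305 + 245 + 94 + 522 + 481 + 640 + 264 + 548 + 97 = 4070
Divide by 11: 4070 / 11 = 370.00

370.00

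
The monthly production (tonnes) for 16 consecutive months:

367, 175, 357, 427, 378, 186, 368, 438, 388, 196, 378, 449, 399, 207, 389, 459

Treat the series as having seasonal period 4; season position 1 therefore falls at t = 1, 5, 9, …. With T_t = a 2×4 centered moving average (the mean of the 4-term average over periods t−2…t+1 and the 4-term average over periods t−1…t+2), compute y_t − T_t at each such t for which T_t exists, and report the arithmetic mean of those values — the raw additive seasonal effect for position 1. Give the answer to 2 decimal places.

39.42

Season position 1 occurs at t = 5, 9, 13 (where T_t is defined).
t=5: T_5 = 338.3750; y_5 − T_5 = 378 − 338.3750 = 39.6250
t=9: T_9 = 348.7500; y_9 − T_9 = 388 − 348.7500 = 39.2500
t=13: T_13 = 359.6250; y_13 − T_13 = 399 − 359.6250 = 39.3750
Mean deviation: (39.6250 + 39.2500 + 39.3750) / 3 = 39.42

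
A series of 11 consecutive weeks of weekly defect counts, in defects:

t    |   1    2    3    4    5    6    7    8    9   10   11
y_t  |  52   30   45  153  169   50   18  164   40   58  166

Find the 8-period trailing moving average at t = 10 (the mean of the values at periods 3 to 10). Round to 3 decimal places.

Sum of periods 3–10: 45 + 153 + 169 + 50 + 18 + 164 + 40 + 58 = 697
Divide by 8: 697 / 8 = 87.125

87.125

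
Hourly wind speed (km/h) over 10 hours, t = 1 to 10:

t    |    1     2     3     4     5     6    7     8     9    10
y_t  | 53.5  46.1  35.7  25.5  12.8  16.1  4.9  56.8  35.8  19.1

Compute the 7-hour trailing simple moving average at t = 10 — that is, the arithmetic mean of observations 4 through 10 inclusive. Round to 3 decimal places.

Sum of periods 4–10: 25.5 + 12.8 + 16.1 + 4.9 + 56.8 + 35.8 + 19.1 = 171.0
Divide by 7: 171.0 / 7 = 24.429

24.429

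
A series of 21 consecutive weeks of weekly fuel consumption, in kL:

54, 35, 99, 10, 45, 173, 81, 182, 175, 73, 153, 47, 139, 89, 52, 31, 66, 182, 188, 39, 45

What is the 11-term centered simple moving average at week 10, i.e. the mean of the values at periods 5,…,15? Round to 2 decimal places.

109.91

Sum of periods 5–15: 45 + 173 + 81 + 182 + 175 + 73 + 153 + 47 + 139 + 89 + 52 = 1209
Divide by 11: 1209 / 11 = 109.91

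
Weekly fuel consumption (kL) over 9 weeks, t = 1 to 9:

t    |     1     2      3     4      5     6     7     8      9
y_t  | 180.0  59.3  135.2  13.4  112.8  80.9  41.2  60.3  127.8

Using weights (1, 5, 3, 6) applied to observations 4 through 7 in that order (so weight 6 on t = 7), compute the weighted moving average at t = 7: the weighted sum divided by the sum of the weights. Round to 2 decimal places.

Weighted sum: 1·13.4 + 5·112.8 + 3·80.9 + 6·41.2 = 13.4 + 564.0 + 242.7 + 247.2 = 1067.3
Weight total: 1 + 5 + 3 + 6 = 15
WMA = 1067.3 / 15 = 71.15

71.15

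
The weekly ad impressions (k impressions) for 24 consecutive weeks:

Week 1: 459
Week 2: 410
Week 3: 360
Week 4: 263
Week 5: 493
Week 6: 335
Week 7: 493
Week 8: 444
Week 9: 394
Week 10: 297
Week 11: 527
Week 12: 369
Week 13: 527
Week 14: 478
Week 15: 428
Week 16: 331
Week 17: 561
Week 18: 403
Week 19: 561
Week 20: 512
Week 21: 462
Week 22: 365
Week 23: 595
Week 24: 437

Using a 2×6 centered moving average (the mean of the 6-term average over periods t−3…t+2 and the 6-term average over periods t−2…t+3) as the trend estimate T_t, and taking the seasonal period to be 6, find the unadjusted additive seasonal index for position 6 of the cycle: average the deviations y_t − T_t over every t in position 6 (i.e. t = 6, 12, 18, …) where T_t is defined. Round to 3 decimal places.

-65.833

Season position 6 occurs at t = 6, 12, 18 (where T_t is defined).
t=6: T_6 = 400.83333; y_6 − T_6 = 335 − 400.83333 = -65.83333
t=12: T_12 = 434.83333; y_12 − T_12 = 369 − 434.83333 = -65.83333
t=18: T_18 = 468.83333; y_18 − T_18 = 403 − 468.83333 = -65.83333
Mean deviation: (-65.83333 + -65.83333 + -65.83333) / 3 = -65.833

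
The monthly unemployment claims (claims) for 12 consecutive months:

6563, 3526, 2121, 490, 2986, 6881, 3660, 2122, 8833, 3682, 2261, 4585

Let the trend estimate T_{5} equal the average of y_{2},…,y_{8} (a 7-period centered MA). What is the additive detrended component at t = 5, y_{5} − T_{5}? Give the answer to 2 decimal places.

-126.29

Trend T_5 = (3526 + 2121 + 490 + 2986 + 6881 + 3660 + 2122) / 7 = 21786/7 = 3112.2857
Detrended value: 2986 − 3112.2857 = -126.29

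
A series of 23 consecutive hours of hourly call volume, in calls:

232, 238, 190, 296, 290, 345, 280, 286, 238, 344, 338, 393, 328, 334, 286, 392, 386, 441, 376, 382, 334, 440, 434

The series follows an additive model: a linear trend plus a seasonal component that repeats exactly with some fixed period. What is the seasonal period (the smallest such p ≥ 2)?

First differences y_{t+1} − y_t: 6, -48, 106, -6, 55, -65, 6, -48, 106, -6, 55, -65, 6, -48, …
The difference pattern repeats every 6 terms and not for any smaller step, so p = 6.

6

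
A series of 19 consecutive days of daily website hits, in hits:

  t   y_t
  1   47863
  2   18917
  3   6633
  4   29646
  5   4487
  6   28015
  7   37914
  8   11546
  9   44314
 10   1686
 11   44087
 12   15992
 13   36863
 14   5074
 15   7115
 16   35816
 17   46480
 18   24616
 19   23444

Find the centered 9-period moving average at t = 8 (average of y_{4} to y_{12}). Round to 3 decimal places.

24187.444

Sum of periods 4–12: 29646 + 4487 + 28015 + 37914 + 11546 + 44314 + 1686 + 44087 + 15992 = 217687
Divide by 9: 217687 / 9 = 24187.444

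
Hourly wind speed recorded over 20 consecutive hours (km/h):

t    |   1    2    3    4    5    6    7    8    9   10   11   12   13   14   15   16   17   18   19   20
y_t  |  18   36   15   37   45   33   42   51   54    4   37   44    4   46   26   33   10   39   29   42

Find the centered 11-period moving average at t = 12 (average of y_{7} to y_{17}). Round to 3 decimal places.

31.909

Sum of periods 7–17: 42 + 51 + 54 + 4 + 37 + 44 + 4 + 46 + 26 + 33 + 10 = 351
Divide by 11: 351 / 11 = 31.909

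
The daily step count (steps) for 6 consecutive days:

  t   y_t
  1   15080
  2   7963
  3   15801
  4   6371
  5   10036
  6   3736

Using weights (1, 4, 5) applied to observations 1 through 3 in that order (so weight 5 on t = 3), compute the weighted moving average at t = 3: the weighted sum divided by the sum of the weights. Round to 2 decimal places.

12593.70

Weighted sum: 1·15080 + 4·7963 + 5·15801 = 15080 + 31852 + 79005 = 125937
Weight total: 1 + 4 + 5 = 10
WMA = 125937 / 10 = 12593.70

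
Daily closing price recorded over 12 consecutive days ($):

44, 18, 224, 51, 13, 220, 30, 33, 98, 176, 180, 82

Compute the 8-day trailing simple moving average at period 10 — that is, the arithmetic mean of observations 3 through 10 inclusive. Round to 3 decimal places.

Sum of periods 3–10: 224 + 51 + 13 + 220 + 30 + 33 + 98 + 176 = 845
Divide by 8: 845 / 8 = 105.625

105.625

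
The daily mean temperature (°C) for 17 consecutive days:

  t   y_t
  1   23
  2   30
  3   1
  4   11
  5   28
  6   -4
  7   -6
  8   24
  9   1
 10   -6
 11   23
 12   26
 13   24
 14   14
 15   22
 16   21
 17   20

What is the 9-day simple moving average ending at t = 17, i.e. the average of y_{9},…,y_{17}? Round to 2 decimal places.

Sum of periods 9–17: 1 + (-6) + 23 + 26 + 24 + 14 + 22 + 21 + 20 = 145
Divide by 9: 145 / 9 = 16.11

16.11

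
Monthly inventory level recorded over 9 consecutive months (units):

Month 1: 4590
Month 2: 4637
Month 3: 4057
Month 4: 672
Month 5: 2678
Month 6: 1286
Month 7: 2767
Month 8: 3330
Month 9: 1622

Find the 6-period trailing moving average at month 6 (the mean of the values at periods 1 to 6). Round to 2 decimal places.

2986.67

Sum of periods 1–6: 4590 + 4637 + 4057 + 672 + 2678 + 1286 = 17920
Divide by 6: 17920 / 6 = 2986.67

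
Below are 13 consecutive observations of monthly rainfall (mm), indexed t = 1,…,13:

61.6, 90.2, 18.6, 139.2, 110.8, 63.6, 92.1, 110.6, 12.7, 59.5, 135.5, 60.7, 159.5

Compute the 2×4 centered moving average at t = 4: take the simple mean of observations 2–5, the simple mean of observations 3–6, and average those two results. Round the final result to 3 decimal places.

86.375

Sum over 2–5: 90.2 + 18.6 + 139.2 + 110.8 = 358.8
Sum over 3–6: 18.6 + 139.2 + 110.8 + 63.6 = 332.2
CMA at t=4 = (358.8 + 332.2) / (2·4) = 691.0 / 8 = 86.375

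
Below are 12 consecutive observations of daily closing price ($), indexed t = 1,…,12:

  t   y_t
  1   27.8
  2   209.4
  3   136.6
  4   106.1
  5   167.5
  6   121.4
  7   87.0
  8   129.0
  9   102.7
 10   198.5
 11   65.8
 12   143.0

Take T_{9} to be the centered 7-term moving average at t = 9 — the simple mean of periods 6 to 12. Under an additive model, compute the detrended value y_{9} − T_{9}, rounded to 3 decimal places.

-18.357

Trend T_9 = (121.4 + 87.0 + 129.0 + 102.7 + 198.5 + 65.8 + 143.0) / 7 = 847.4/7 = 121.05714
Detrended value: 102.7 − 121.05714 = -18.357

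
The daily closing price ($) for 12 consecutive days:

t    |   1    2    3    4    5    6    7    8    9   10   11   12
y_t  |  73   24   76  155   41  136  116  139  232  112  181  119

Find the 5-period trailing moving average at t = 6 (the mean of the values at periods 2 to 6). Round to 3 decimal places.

86.400

Sum of periods 2–6: 24 + 76 + 155 + 41 + 136 = 432
Divide by 5: 432 / 5 = 86.400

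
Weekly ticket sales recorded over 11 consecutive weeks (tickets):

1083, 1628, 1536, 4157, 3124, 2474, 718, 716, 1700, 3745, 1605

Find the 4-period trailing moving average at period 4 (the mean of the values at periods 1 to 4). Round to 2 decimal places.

2101.00

Sum of periods 1–4: 1083 + 1628 + 1536 + 4157 = 8404
Divide by 4: 8404 / 4 = 2101.00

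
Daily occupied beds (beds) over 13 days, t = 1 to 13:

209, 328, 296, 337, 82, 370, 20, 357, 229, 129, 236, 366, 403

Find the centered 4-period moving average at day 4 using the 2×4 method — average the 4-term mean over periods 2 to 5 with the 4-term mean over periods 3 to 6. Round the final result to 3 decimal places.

266.000

Sum over 2–5: 328 + 296 + 337 + 82 = 1043
Sum over 3–6: 296 + 337 + 82 + 370 = 1085
CMA at t=4 = (1043 + 1085) / (2·4) = 2128 / 8 = 266.000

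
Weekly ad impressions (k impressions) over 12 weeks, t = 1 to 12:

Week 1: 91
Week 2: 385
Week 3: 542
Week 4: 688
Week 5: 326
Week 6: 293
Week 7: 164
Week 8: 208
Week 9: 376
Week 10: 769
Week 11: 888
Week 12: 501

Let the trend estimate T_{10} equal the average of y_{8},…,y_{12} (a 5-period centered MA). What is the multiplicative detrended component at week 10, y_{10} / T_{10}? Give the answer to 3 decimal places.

1.402

Trend T_10 = (208 + 376 + 769 + 888 + 501) / 5 = 2742/5 = 548.40000
Ratio to trend: 769 / 548.40000 = 1.402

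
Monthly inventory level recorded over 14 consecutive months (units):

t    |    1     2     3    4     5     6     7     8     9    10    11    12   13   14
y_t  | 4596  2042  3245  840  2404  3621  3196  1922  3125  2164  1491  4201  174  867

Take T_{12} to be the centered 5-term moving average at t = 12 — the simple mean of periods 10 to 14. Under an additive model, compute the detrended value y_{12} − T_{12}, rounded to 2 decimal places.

2421.60

Trend T_12 = (2164 + 1491 + 4201 + 174 + 867) / 5 = 8897/5 = 1779.4000
Detrended value: 4201 − 1779.4000 = 2421.60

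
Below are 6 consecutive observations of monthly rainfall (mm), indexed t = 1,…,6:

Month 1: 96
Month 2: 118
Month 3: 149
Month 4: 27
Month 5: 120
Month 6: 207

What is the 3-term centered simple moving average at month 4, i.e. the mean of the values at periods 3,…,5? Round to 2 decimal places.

98.67

Sum of periods 3–5: 149 + 27 + 120 = 296
Divide by 3: 296 / 3 = 98.67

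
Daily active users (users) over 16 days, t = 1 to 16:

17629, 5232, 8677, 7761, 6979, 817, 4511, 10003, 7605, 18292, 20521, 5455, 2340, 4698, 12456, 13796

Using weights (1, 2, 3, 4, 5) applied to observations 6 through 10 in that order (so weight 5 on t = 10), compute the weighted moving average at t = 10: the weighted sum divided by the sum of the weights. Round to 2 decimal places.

Weighted sum: 1·817 + 2·4511 + 3·10003 + 4·7605 + 5·18292 = 817 + 9022 + 30009 + 30420 + 91460 = 161728
Weight total: 1 + 2 + 3 + 4 + 5 = 15
WMA = 161728 / 15 = 10781.87

10781.87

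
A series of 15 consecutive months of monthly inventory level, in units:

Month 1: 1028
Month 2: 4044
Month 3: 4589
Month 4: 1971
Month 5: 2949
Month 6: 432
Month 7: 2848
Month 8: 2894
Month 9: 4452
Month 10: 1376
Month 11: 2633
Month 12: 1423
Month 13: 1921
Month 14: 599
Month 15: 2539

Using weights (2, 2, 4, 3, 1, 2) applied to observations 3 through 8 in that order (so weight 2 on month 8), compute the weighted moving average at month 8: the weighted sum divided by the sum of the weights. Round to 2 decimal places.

Weighted sum: 2·4589 + 2·1971 + 4·2949 + 3·432 + 1·2848 + 2·2894 = 9178 + 3942 + 11796 + 1296 + 2848 + 5788 = 34848
Weight total: 2 + 2 + 4 + 3 + 1 + 2 = 14
WMA = 34848 / 14 = 2489.14

2489.14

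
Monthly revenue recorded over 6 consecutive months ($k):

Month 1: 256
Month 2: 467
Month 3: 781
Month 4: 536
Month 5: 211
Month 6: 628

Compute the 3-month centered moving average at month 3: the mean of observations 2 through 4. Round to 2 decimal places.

Sum of periods 2–4: 467 + 781 + 536 = 1784
Divide by 3: 1784 / 3 = 594.67

594.67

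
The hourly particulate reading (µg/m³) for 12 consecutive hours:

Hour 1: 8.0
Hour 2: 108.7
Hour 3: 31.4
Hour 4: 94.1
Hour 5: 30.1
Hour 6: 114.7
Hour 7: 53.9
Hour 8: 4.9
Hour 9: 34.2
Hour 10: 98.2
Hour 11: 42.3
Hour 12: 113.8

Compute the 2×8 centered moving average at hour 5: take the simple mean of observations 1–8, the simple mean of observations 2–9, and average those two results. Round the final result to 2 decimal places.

57.36

Sum over 1–8: 8.0 + 108.7 + 31.4 + 94.1 + 30.1 + 114.7 + 53.9 + 4.9 = 445.8
Sum over 2–9: 108.7 + 31.4 + 94.1 + 30.1 + 114.7 + 53.9 + 4.9 + 34.2 = 472.0
CMA at t=5 = (445.8 + 472.0) / (2·8) = 917.8 / 16 = 57.36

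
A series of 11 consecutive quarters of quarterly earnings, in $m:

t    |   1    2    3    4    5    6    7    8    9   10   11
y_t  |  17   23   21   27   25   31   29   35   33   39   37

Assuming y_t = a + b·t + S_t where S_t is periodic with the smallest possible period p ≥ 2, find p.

2

First differences y_{t+1} − y_t: 6, -2, 6, -2, 6, -2, …
The difference pattern repeats every 2 terms and not for any smaller step, so p = 2.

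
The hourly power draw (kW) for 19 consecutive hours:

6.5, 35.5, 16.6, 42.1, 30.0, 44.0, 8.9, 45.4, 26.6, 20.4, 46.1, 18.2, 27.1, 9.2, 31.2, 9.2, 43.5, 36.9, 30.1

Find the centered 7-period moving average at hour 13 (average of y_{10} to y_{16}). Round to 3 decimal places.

Sum of periods 10–16: 20.4 + 46.1 + 18.2 + 27.1 + 9.2 + 31.2 + 9.2 = 161.4
Divide by 7: 161.4 / 7 = 23.057

23.057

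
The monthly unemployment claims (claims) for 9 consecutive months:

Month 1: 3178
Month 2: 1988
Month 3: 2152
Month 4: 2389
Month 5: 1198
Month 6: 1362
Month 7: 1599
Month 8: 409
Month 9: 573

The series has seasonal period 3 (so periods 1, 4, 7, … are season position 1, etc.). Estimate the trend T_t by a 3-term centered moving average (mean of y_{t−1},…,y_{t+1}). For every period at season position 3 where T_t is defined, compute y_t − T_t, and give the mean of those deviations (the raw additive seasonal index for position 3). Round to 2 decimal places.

-24.33

Season position 3 occurs at t = 3, 6 (where T_t is defined).
t=3: T_3 = 2176.3333; y_3 − T_3 = 2152 − 2176.3333 = -24.3333
t=6: T_6 = 1386.3333; y_6 − T_6 = 1362 − 1386.3333 = -24.3333
Mean deviation: (-24.3333 + -24.3333) / 2 = -24.33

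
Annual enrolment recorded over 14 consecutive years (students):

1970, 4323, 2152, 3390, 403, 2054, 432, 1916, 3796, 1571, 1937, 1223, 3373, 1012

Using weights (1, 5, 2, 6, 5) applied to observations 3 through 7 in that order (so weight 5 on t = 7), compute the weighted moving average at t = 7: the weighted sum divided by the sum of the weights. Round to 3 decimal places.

Weighted sum: 1·2152 + 5·3390 + 2·403 + 6·2054 + 5·432 = 2152 + 16950 + 806 + 12324 + 2160 = 34392
Weight total: 1 + 5 + 2 + 6 + 5 = 19
WMA = 34392 / 19 = 1810.105

1810.105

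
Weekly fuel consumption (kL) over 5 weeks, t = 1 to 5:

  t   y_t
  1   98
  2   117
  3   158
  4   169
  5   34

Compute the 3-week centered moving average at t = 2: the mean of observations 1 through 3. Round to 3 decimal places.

124.333

Sum of periods 1–3: 98 + 117 + 158 = 373
Divide by 3: 373 / 3 = 124.333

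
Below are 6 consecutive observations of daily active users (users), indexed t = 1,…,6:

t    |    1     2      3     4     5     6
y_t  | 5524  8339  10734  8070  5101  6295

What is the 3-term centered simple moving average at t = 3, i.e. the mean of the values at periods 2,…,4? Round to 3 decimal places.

Sum of periods 2–4: 8339 + 10734 + 8070 = 27143
Divide by 3: 27143 / 3 = 9047.667

9047.667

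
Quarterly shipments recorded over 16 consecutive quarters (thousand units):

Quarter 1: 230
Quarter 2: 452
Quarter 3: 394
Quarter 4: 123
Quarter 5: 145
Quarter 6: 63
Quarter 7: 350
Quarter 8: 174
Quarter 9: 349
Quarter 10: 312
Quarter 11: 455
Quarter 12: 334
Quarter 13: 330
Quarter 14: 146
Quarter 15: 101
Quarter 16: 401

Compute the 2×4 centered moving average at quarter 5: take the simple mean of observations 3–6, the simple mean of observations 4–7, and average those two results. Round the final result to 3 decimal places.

175.750

Sum over 3–6: 394 + 123 + 145 + 63 = 725
Sum over 4–7: 123 + 145 + 63 + 350 = 681
CMA at t=5 = (725 + 681) / (2·4) = 1406 / 8 = 175.750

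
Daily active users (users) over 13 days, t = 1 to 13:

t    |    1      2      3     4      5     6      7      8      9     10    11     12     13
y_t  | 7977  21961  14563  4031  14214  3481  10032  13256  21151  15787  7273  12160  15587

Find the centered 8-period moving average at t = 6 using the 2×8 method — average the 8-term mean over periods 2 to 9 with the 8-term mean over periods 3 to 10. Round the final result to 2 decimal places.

Sum over 2–9: 21961 + 14563 + 4031 + 14214 + 3481 + 10032 + 13256 + 21151 = 102689
Sum over 3–10: 14563 + 4031 + 14214 + 3481 + 10032 + 13256 + 21151 + 15787 = 96515
CMA at t=6 = (102689 + 96515) / (2·8) = 199204 / 16 = 12450.25

12450.25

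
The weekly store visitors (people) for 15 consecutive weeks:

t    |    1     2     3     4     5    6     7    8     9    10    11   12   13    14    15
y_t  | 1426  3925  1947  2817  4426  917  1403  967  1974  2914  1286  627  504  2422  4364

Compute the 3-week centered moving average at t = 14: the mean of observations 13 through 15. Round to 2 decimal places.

Sum of periods 13–15: 504 + 2422 + 4364 = 7290
Divide by 3: 7290 / 3 = 2430.00

2430.00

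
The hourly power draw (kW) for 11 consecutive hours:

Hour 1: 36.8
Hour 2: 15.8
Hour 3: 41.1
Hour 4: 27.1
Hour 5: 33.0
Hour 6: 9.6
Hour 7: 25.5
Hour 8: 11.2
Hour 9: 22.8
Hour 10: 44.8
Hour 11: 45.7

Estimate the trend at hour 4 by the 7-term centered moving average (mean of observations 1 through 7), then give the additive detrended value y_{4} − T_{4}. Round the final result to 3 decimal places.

Trend T_4 = (36.8 + 15.8 + 41.1 + 27.1 + 33.0 + 9.6 + 25.5) / 7 = 188.9/7 = 26.98571
Detrended value: 27.1 − 26.98571 = 0.114

0.114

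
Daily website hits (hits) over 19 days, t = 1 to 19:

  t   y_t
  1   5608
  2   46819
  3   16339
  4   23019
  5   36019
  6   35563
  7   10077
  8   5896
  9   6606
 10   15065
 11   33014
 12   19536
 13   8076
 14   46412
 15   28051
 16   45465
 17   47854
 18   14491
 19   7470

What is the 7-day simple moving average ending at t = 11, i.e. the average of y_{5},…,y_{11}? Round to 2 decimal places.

20320.00

Sum of periods 5–11: 36019 + 35563 + 10077 + 5896 + 6606 + 15065 + 33014 = 142240
Divide by 7: 142240 / 7 = 20320.00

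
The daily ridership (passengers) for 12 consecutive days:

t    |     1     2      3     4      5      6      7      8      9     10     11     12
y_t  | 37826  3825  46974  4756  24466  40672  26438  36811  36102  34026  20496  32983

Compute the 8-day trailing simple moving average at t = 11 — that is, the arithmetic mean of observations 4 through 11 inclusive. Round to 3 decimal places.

27970.875

Sum of periods 4–11: 4756 + 24466 + 40672 + 26438 + 36811 + 36102 + 34026 + 20496 = 223767
Divide by 8: 223767 / 8 = 27970.875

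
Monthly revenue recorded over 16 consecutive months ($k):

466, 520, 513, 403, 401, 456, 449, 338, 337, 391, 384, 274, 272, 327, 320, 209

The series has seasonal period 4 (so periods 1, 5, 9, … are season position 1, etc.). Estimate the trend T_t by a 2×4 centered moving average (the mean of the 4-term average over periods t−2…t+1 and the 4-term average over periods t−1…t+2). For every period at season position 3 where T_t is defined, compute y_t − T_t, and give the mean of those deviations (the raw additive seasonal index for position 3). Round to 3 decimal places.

45.750

Season position 3 occurs at t = 3, 7, 11 (where T_t is defined).
t=3: T_3 = 467.37500; y_3 − T_3 = 513 − 467.37500 = 45.62500
t=7: T_7 = 403.00000; y_7 − T_7 = 449 − 403.00000 = 46.00000
t=11: T_11 = 338.37500; y_11 − T_11 = 384 − 338.37500 = 45.62500
Mean deviation: (45.62500 + 46.00000 + 45.62500) / 3 = 45.750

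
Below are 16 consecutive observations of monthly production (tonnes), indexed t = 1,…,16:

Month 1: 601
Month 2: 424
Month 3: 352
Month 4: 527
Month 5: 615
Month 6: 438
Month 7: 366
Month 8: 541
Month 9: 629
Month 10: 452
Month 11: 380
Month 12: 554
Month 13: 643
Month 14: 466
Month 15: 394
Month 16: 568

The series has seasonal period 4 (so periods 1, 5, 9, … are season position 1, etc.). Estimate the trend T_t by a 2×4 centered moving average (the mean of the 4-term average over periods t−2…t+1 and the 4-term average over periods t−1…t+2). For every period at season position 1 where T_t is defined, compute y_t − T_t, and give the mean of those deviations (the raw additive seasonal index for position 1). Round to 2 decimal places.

130.33

Season position 1 occurs at t = 5, 9, 13 (where T_t is defined).
t=5: T_5 = 484.7500; y_5 − T_5 = 615 − 484.7500 = 130.2500
t=9: T_9 = 498.7500; y_9 − T_9 = 629 − 498.7500 = 130.2500
t=13: T_13 = 512.5000; y_13 − T_13 = 643 − 512.5000 = 130.5000
Mean deviation: (130.2500 + 130.2500 + 130.5000) / 3 = 130.33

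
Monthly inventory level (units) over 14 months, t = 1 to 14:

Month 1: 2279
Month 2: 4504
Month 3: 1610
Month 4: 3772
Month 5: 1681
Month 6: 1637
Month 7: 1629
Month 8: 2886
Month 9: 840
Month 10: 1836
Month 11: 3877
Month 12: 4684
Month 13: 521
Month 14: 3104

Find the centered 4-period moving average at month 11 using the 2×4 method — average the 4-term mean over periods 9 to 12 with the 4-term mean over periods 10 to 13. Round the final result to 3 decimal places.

2769.375

Sum over 9–12: 840 + 1836 + 3877 + 4684 = 11237
Sum over 10–13: 1836 + 3877 + 4684 + 521 = 10918
CMA at t=11 = (11237 + 10918) / (2·4) = 22155 / 8 = 2769.375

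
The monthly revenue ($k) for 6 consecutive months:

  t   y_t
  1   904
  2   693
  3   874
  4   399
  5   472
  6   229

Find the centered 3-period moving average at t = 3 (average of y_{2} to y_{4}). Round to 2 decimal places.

655.33

Sum of periods 2–4: 693 + 874 + 399 = 1966
Divide by 3: 1966 / 3 = 655.33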